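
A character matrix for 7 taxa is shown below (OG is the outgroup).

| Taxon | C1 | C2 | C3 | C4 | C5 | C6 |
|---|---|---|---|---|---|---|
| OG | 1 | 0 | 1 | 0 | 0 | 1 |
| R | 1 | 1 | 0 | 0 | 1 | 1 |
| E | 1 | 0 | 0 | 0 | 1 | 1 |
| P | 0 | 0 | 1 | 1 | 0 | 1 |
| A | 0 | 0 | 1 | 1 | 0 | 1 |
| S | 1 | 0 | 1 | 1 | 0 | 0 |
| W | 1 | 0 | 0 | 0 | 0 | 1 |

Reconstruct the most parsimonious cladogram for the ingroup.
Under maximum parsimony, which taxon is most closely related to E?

Character polarity is set by the outgroup: the derived state is whichever differs from the outgroup's state, so for C1, C3, C6 the derived state is '0', and for the remaining characters it is '1'.
C1: derived state '0' in A and P only — synapomorphy for {A, P}.
C2 (derived state '1') is unique to R (autapomorphy; uninformative for grouping).
Only E, R, and W show the derived state '0' for C3, supporting them as a clade.
C4 (derived state '1') is shared by A, P, and S — a synapomorphy uniting that clade.
Only E and R show the derived state '1' for C5, supporting them as a clade.
C6 (derived state '0') is unique to S (autapomorphy; uninformative for grouping).
Most parsimonious ingroup topology: (((R,E),W),((P,A),S)).
E and R form a cherry on this tree, so they are sister taxa.

R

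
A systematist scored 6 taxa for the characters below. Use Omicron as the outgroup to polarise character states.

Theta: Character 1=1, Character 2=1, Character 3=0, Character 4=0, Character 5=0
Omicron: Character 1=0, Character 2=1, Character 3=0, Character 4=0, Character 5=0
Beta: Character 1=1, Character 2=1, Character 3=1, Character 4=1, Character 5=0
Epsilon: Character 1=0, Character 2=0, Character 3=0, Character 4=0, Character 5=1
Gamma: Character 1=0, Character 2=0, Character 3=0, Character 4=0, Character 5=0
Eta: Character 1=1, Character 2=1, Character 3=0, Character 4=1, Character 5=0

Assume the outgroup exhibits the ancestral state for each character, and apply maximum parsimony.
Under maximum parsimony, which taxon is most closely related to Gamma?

Character polarity is set by the outgroup: the derived state is whichever differs from the outgroup's state, so for Character 2 the derived state is '0', and for the remaining characters it is '1'.
Character 1 (derived state '1') is shared by Beta, Eta, and Theta — a synapomorphy uniting that clade.
Character 2: derived state '0' in Epsilon and Gamma only — synapomorphy for {Epsilon, Gamma}.
Character 3: derived state '1' in Beta only — an autapomorphy, so it tells us nothing about relationships among taxa.
Character 4: derived state '1' in Beta and Eta only — synapomorphy for {Beta, Eta}.
Character 5: derived state '1' in Epsilon only — an autapomorphy, so it tells us nothing about relationships among taxa.
Most parsimonious ingroup topology: (((Beta,Eta),Theta),(Epsilon,Gamma)).
Gamma and Epsilon form a cherry on this tree, so they are sister taxa.

Epsilon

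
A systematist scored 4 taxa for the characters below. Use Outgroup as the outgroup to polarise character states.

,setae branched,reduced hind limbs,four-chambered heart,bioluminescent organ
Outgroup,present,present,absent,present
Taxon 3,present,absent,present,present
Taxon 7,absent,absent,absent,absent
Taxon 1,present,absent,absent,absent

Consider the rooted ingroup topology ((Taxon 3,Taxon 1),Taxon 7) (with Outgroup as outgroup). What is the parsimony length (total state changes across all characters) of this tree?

Map each character onto ((Taxon 3,Taxon 1),Taxon 7) (rooted by Outgroup) and count the minimum state changes it requires (Fitch parsimony):
setae branched: 1; reduced hind limbs: 1; four-chambered heart: 1; bioluminescent organ: 2.
Total tree length = 5.

5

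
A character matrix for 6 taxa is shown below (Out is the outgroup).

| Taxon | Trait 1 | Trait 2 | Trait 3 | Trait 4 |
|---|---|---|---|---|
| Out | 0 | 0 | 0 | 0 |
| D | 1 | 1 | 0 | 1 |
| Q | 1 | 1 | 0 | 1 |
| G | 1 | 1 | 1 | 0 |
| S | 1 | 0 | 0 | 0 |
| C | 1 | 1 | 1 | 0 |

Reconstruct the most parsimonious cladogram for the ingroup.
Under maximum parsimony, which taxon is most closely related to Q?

The outgroup has state '0' for every character, so '1' is the derived state throughout.
All ingroup taxa share the derived state '1' for Trait 1; it defines the ingroup but does not resolve relationships within it.
Trait 2: derived state '1' in C, D, G, and Q only — synapomorphy for {C, D, G, Q}.
Trait 3: derived state '1' in C and G only — synapomorphy for {C, G}.
Only D and Q show the derived state '1' for Trait 4, supporting them as a clade.
Most parsimonious ingroup topology: (((D,Q),(G,C)),S).
Q and D form a cherry on this tree, so they are sister taxa.

D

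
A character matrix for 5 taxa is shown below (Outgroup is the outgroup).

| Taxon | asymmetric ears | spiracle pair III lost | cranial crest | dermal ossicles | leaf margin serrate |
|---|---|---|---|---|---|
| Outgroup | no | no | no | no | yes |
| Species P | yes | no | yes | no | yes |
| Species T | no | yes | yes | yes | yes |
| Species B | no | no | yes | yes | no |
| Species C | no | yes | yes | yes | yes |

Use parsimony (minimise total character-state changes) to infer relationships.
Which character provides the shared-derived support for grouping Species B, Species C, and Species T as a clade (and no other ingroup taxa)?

Character polarity is set by the outgroup: the derived state is whichever differs from the outgroup's state, so for leaf margin serrate the derived state is 'no', and for the remaining characters it is 'yes'.
asymmetric ears: derived state 'yes' in Species P only — an autapomorphy, so it tells us nothing about relationships among taxa.
spiracle pair III lost (derived state 'yes') is shared by Species C and Species T — a synapomorphy uniting that clade.
cranial crest (derived state 'yes') is shared by all ingroup taxa — unites the whole ingroup.
Only Species B, Species C, and Species T show the derived state 'yes' for dermal ossicles, supporting them as a clade.
leaf margin serrate: derived state 'no' in Species B only — an autapomorphy, so it tells us nothing about relationships among taxa.
Most parsimonious ingroup topology: (Species P,((Species T,Species C),Species B)).
The clade {Species B, Species C, Species T} is supported by dermal ossicles: its derived state 'yes' occurs in exactly those taxa and in no other taxon (including the outgroup).

dermal ossicles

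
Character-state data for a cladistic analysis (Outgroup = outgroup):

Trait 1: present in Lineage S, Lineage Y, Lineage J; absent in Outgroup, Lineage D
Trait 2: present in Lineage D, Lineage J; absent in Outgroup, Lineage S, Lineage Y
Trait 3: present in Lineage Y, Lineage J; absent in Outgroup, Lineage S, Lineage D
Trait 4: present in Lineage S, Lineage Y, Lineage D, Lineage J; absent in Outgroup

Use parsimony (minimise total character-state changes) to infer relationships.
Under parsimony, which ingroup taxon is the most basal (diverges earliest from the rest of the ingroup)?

Lineage D

The outgroup has state 'absent' for every character, so 'present' is the derived state throughout.
Only Lineage J, Lineage S, and Lineage Y show the derived state 'present' for Trait 1, supporting them as a clade.
Trait 2 groups Lineage D and Lineage J, which is incompatible with the clades supported by the remaining characters; treating it as convergent (homoplasy) costs fewer steps than any alternative tree.
Only Lineage J and Lineage Y show the derived state 'present' for Trait 3, supporting them as a clade.
All ingroup taxa share the derived state 'present' for Trait 4; it defines the ingroup but does not resolve relationships within it.
Most parsimonious ingroup topology: ((Lineage S,(Lineage Y,Lineage J)),Lineage D).
Lineage D is sister to the clade containing all other ingroup taxa, so it is the earliest-diverging (most basal) ingroup lineage.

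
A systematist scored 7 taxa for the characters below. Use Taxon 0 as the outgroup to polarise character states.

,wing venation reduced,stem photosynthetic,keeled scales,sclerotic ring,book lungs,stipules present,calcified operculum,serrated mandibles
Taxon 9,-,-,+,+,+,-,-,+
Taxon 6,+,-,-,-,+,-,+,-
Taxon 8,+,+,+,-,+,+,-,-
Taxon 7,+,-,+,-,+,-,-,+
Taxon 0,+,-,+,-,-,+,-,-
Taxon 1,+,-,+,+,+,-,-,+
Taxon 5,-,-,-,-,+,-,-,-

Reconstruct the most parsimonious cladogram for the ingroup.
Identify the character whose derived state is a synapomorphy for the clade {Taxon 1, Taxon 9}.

Character polarity is set by the outgroup: the derived state is whichever differs from the outgroup's state, so for wing venation reduced, keeled scales, stipules present the derived state is '-', and for the remaining characters it is '+'.
wing venation reduced groups Taxon 5 and Taxon 9, which is incompatible with the clades supported by the remaining characters; treating it as convergent (homoplasy) costs fewer steps than any alternative tree.
stem photosynthetic: derived state '+' in Taxon 8 only — an autapomorphy, so it tells us nothing about relationships among taxa.
Only Taxon 5 and Taxon 6 show the derived state '-' for keeled scales, supporting them as a clade.
Only Taxon 1 and Taxon 9 show the derived state '+' for sclerotic ring, supporting them as a clade.
All ingroup taxa share the derived state '+' for book lungs; it defines the ingroup but does not resolve relationships within it.
stipules present (derived state '-') is shared by Taxon 1, Taxon 5, Taxon 6, Taxon 7, and Taxon 9 — a synapomorphy uniting that clade.
calcified operculum: derived state '+' in Taxon 6 only — an autapomorphy, so it tells us nothing about relationships among taxa.
serrated mandibles: derived state '+' in Taxon 1, Taxon 7, and Taxon 9 only — synapomorphy for {Taxon 1, Taxon 7, Taxon 9}.
Most parsimonious ingroup topology: (((Taxon 7,(Taxon 1,Taxon 9)),(Taxon 6,Taxon 5)),Taxon 8).
The clade {Taxon 1, Taxon 9} is supported by sclerotic ring: its derived state '+' occurs in exactly those taxa and in no other taxon (including the outgroup).

sclerotic ring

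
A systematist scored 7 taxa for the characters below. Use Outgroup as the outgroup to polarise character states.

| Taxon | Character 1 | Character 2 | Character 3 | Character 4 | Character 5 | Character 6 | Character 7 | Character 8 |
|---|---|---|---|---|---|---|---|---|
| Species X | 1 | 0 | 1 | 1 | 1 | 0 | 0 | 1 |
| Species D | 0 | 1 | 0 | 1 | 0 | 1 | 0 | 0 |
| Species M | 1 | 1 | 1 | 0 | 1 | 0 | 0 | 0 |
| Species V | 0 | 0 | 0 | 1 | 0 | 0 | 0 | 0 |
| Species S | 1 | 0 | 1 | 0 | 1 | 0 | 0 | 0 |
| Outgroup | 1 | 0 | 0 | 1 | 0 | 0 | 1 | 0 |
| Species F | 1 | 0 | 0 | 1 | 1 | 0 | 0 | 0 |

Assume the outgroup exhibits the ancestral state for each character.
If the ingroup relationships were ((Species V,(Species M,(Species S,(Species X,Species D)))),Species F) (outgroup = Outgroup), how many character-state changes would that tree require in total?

14

Map each character onto ((Species V,(Species M,(Species S,(Species X,Species D)))),Species F) (rooted by Outgroup) and count the minimum state changes it requires (Fitch parsimony):
Character 1: 2; Character 2: 2; Character 3: 2; Character 4: 2; Character 5: 3; Character 6: 1; Character 7: 1; Character 8: 1.
Total tree length = 14.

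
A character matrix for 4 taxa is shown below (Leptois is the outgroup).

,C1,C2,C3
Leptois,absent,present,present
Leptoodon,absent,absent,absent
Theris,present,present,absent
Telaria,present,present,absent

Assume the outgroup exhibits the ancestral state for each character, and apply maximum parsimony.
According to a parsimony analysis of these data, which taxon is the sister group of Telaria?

Character polarity is set by the outgroup: the derived state is whichever differs from the outgroup's state, so for C2, C3 the derived state is 'absent', and for the remaining characters it is 'present'.
Only Telaria and Theris show the derived state 'present' for C1, supporting them as a clade.
C2 (derived state 'absent') is unique to Leptoodon (autapomorphy; uninformative for grouping).
All ingroup taxa share the derived state 'absent' for C3; it defines the ingroup but does not resolve relationships within it.
Most parsimonious ingroup topology: (Leptoodon,(Theris,Telaria)).
Telaria and Theris form a cherry on this tree, so they are sister taxa.

Theris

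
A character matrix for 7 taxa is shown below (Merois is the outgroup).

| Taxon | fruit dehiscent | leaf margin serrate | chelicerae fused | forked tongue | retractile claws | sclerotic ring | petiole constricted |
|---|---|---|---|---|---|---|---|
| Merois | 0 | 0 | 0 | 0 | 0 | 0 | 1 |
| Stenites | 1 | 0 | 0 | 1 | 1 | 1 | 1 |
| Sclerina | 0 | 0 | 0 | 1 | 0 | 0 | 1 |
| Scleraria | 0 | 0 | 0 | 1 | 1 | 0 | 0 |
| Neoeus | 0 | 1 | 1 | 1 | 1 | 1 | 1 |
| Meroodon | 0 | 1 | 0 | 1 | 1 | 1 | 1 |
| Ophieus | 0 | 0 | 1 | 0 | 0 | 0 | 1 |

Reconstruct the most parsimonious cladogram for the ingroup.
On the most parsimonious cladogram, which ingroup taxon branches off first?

Character polarity is set by the outgroup: the derived state is whichever differs from the outgroup's state, so for petiole constricted the derived state is '0', and for the remaining characters it is '1'.
fruit dehiscent (derived state '1') is unique to Stenites (autapomorphy; uninformative for grouping).
Only Meroodon and Neoeus show the derived state '1' for leaf margin serrate, supporting them as a clade.
chelicerae fused groups Neoeus and Ophieus, which is incompatible with the clades supported by the remaining characters; treating it as convergent (homoplasy) costs fewer steps than any alternative tree.
Only Meroodon, Neoeus, Scleraria, Sclerina, and Stenites show the derived state '1' for forked tongue, supporting them as a clade.
retractile claws: derived state '1' in Meroodon, Neoeus, Scleraria, and Stenites only — synapomorphy for {Meroodon, Neoeus, Scleraria, Stenites}.
sclerotic ring (derived state '1') is shared by Meroodon, Neoeus, and Stenites — a synapomorphy uniting that clade.
petiole constricted: derived state '0' in Scleraria only — an autapomorphy, so it tells us nothing about relationships among taxa.
Most parsimonious ingroup topology: ((((Stenites,(Neoeus,Meroodon)),Scleraria),Sclerina),Ophieus).
Ophieus is sister to the clade containing all other ingroup taxa, so it is the earliest-diverging (most basal) ingroup lineage.

Ophieus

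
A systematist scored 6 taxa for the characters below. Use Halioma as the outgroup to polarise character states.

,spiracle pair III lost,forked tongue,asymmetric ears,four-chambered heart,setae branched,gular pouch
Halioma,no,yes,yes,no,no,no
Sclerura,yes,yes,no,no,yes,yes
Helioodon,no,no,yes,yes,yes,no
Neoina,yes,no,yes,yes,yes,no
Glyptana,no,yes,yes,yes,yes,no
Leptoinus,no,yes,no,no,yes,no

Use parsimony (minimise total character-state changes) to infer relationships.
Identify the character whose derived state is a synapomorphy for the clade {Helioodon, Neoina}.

forked tongue

Character polarity is set by the outgroup: the derived state is whichever differs from the outgroup's state, so for forked tongue, asymmetric ears the derived state is 'no', and for the remaining characters it is 'yes'.
spiracle pair III lost groups Neoina and Sclerura, which is incompatible with the clades supported by the remaining characters; treating it as convergent (homoplasy) costs fewer steps than any alternative tree.
forked tongue: derived state 'no' in Helioodon and Neoina only — synapomorphy for {Helioodon, Neoina}.
asymmetric ears (derived state 'no') is shared by Leptoinus and Sclerura — a synapomorphy uniting that clade.
Only Glyptana, Helioodon, and Neoina show the derived state 'yes' for four-chambered heart, supporting them as a clade.
All ingroup taxa share the derived state 'yes' for setae branched; it defines the ingroup but does not resolve relationships within it.
gular pouch: derived state 'yes' in Sclerura only — an autapomorphy, so it tells us nothing about relationships among taxa.
Most parsimonious ingroup topology: ((Sclerura,Leptoinus),((Helioodon,Neoina),Glyptana)).
The clade {Helioodon, Neoina} is supported by forked tongue: its derived state 'no' occurs in exactly those taxa and in no other taxon (including the outgroup).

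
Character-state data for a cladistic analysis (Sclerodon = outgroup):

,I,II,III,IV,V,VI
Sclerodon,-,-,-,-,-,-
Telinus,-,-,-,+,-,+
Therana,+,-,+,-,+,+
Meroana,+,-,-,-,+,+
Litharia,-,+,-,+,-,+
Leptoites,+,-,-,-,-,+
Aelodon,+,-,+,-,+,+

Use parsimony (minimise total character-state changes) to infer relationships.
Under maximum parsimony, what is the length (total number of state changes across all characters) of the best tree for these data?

6

The outgroup has state '-' for every character, so '+' is the derived state throughout.
I (derived state '+') is shared by Aelodon, Leptoites, Meroana, and Therana — a synapomorphy uniting that clade.
II (derived state '+') is unique to Litharia (autapomorphy; uninformative for grouping).
Only Aelodon and Therana show the derived state '+' for III, supporting them as a clade.
Only Litharia and Telinus show the derived state '+' for IV, supporting them as a clade.
Only Aelodon, Meroana, and Therana show the derived state '+' for V, supporting them as a clade.
All ingroup taxa share the derived state '+' for VI; it defines the ingroup but does not resolve relationships within it.
Most parsimonious ingroup topology: ((Telinus,Litharia),(((Therana,Aelodon),Meroana),Leptoites)).
Changes per character on this tree: I: 1; II: 1; III: 1; IV: 1; V: 1; VI: 1.
Total = 6.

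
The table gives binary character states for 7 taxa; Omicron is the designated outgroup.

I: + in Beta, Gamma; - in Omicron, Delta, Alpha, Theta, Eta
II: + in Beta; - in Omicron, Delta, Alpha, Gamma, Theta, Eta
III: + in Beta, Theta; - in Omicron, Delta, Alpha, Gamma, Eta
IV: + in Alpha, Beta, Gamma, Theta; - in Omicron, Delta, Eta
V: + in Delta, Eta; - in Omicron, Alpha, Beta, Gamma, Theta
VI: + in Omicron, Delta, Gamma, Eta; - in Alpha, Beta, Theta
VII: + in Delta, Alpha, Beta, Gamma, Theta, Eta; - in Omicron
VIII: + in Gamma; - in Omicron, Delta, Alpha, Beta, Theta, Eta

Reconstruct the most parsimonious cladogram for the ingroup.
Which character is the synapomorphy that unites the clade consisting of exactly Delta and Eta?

Character polarity is set by the outgroup: the derived state is whichever differs from the outgroup's state, so for VI the derived state is '-', and for the remaining characters it is '+'.
I (state '+') occurs in Beta and Gamma but conflicts with the nesting implied by the other characters — most parsimoniously interpreted as homoplasy.
II: derived state '+' in Beta only — an autapomorphy, so it tells us nothing about relationships among taxa.
III (derived state '+') is shared by Beta and Theta — a synapomorphy uniting that clade.
IV: derived state '+' in Alpha, Beta, Gamma, and Theta only — synapomorphy for {Alpha, Beta, Gamma, Theta}.
Only Delta and Eta show the derived state '+' for V, supporting them as a clade.
Only Alpha, Beta, and Theta show the derived state '-' for VI, supporting them as a clade.
All ingroup taxa share the derived state '+' for VII; it defines the ingroup but does not resolve relationships within it.
VIII: derived state '+' in Gamma only — an autapomorphy, so it tells us nothing about relationships among taxa.
Most parsimonious ingroup topology: ((Delta,Eta),((Alpha,(Beta,Theta)),Gamma)).
The clade {Delta, Eta} is supported by V: its derived state '+' occurs in exactly those taxa and in no other taxon (including the outgroup).

V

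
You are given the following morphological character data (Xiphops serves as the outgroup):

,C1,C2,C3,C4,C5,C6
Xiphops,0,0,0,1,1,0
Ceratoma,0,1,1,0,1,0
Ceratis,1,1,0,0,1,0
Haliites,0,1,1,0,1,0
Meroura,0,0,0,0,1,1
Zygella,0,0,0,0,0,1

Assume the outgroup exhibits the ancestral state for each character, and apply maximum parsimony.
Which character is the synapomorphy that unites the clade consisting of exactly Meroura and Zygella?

Character polarity is set by the outgroup: the derived state is whichever differs from the outgroup's state, so for C4, C5 the derived state is '0', and for the remaining characters it is '1'.
C1: derived state '1' in Ceratis only — an autapomorphy, so it tells us nothing about relationships among taxa.
C2: derived state '1' in Ceratis, Ceratoma, and Haliites only — synapomorphy for {Ceratis, Ceratoma, Haliites}.
Only Ceratoma and Haliites show the derived state '1' for C3, supporting them as a clade.
C4 (derived state '0') is shared by all ingroup taxa — unites the whole ingroup.
C5: derived state '0' in Zygella only — an autapomorphy, so it tells us nothing about relationships among taxa.
C6: derived state '1' in Meroura and Zygella only — synapomorphy for {Meroura, Zygella}.
Most parsimonious ingroup topology: (((Ceratoma,Haliites),Ceratis),(Meroura,Zygella)).
The clade {Meroura, Zygella} is supported by C6: its derived state '1' occurs in exactly those taxa and in no other taxon (including the outgroup).

C6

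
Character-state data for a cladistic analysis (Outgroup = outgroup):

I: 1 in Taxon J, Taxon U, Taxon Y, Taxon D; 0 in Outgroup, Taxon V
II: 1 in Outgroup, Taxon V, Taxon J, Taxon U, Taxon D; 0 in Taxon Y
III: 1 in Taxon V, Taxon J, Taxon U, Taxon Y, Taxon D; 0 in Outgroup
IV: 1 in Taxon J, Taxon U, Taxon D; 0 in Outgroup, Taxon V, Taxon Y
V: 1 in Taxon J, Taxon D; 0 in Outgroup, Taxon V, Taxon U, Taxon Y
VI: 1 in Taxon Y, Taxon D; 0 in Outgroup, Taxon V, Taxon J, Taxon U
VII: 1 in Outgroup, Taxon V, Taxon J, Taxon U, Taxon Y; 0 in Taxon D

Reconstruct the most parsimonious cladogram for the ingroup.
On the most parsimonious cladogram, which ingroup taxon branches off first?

Taxon V

Character polarity is set by the outgroup: the derived state is whichever differs from the outgroup's state, so for II, VII the derived state is '0', and for the remaining characters it is '1'.
Only Taxon D, Taxon J, Taxon U, and Taxon Y show the derived state '1' for I, supporting them as a clade.
II (derived state '0') is unique to Taxon Y (autapomorphy; uninformative for grouping).
III (derived state '1') is shared by all ingroup taxa — unites the whole ingroup.
Only Taxon D, Taxon J, and Taxon U show the derived state '1' for IV, supporting them as a clade.
V (derived state '1') is shared by Taxon D and Taxon J — a synapomorphy uniting that clade.
VI (state '1') occurs in Taxon D and Taxon Y but conflicts with the nesting implied by the other characters — most parsimoniously interpreted as homoplasy.
VII (derived state '0') is unique to Taxon D (autapomorphy; uninformative for grouping).
Most parsimonious ingroup topology: (Taxon V,(((Taxon J,Taxon D),Taxon U),Taxon Y)).
Taxon V is sister to the clade containing all other ingroup taxa, so it is the earliest-diverging (most basal) ingroup lineage.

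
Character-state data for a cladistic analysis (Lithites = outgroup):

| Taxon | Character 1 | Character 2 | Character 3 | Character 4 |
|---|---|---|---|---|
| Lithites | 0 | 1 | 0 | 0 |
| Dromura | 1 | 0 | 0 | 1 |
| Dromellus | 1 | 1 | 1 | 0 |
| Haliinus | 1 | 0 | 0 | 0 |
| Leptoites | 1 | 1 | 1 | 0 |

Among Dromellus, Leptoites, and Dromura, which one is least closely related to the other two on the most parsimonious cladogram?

Dromura

Character polarity is set by the outgroup: the derived state is whichever differs from the outgroup's state, so for Character 2 the derived state is '0', and for the remaining characters it is '1'.
All ingroup taxa share the derived state '1' for Character 1; it defines the ingroup but does not resolve relationships within it.
Character 2 (derived state '0') is shared by Dromura and Haliinus — a synapomorphy uniting that clade.
Character 3 (derived state '1') is shared by Dromellus and Leptoites — a synapomorphy uniting that clade.
Character 4 (derived state '1') is unique to Dromura (autapomorphy; uninformative for grouping).
Most parsimonious ingroup topology: ((Leptoites,Dromellus),(Haliinus,Dromura)).
Leptoites and Dromellus share a more recent common ancestor with each other than either does with Dromura, so Dromura is the least closely related of the three.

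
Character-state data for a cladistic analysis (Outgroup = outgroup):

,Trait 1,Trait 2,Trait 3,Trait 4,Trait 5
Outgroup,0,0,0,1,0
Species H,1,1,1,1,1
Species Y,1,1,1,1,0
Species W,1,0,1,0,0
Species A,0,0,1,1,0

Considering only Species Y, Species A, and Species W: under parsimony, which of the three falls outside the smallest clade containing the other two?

Species A

Character polarity is set by the outgroup: the derived state is whichever differs from the outgroup's state, so for Trait 4 the derived state is '0', and for the remaining characters it is '1'.
Trait 1 (derived state '1') is shared by Species H, Species W, and Species Y — a synapomorphy uniting that clade.
Trait 2 (derived state '1') is shared by Species H and Species Y — a synapomorphy uniting that clade.
All ingroup taxa share the derived state '1' for Trait 3; it defines the ingroup but does not resolve relationships within it.
Trait 4: derived state '0' in Species W only — an autapomorphy, so it tells us nothing about relationships among taxa.
Trait 5: derived state '1' in Species H only — an autapomorphy, so it tells us nothing about relationships among taxa.
Most parsimonious ingroup topology: (((Species H,Species Y),Species W),Species A).
Species W and Species Y share a more recent common ancestor with each other than either does with Species A, so Species A is the least closely related of the three.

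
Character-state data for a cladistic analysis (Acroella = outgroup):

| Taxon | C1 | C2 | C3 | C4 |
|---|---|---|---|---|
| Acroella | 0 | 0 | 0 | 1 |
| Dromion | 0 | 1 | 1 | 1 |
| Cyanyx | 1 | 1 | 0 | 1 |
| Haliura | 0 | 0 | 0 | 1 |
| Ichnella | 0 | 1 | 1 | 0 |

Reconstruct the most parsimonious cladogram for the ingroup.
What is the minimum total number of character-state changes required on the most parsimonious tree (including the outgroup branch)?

Character polarity is set by the outgroup: the derived state is whichever differs from the outgroup's state, so for C4 the derived state is '0', and for the remaining characters it is '1'.
C1: derived state '1' in Cyanyx only — an autapomorphy, so it tells us nothing about relationships among taxa.
Only Cyanyx, Dromion, and Ichnella show the derived state '1' for C2, supporting them as a clade.
Only Dromion and Ichnella show the derived state '1' for C3, supporting them as a clade.
C4: derived state '0' in Ichnella only — an autapomorphy, so it tells us nothing about relationships among taxa.
Most parsimonious ingroup topology: (((Dromion,Ichnella),Cyanyx),Haliura).
Changes per character on this tree: C1: 1; C2: 1; C3: 1; C4: 1.
Total = 4.

4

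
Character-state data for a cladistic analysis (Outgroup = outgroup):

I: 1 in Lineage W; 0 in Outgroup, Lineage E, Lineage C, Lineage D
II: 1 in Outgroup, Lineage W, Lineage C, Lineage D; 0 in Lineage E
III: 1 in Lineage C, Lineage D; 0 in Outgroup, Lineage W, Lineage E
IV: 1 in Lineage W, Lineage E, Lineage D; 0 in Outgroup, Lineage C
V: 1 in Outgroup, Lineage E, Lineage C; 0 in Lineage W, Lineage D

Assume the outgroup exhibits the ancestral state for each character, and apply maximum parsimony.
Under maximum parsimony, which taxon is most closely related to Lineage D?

Lineage W

Character polarity is set by the outgroup: the derived state is whichever differs from the outgroup's state, so for II, V the derived state is '0', and for the remaining characters it is '1'.
I: derived state '1' in Lineage W only — an autapomorphy, so it tells us nothing about relationships among taxa.
II: derived state '0' in Lineage E only — an autapomorphy, so it tells us nothing about relationships among taxa.
III groups Lineage C and Lineage D, which is incompatible with the clades supported by the remaining characters; treating it as convergent (homoplasy) costs fewer steps than any alternative tree.
Only Lineage D, Lineage E, and Lineage W show the derived state '1' for IV, supporting them as a clade.
Only Lineage D and Lineage W show the derived state '0' for V, supporting them as a clade.
Most parsimonious ingroup topology: (((Lineage W,Lineage D),Lineage E),Lineage C).
Lineage D and Lineage W form a cherry on this tree, so they are sister taxa.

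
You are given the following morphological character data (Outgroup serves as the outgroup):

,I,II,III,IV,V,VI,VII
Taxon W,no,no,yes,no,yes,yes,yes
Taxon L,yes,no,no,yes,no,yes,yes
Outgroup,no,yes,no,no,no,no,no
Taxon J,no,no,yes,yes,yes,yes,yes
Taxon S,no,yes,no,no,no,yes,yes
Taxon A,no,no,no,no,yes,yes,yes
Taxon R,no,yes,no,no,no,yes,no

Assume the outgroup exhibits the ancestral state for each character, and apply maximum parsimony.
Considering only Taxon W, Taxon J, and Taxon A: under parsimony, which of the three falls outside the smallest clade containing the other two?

Taxon A

Character polarity is set by the outgroup: the derived state is whichever differs from the outgroup's state, so for II the derived state is 'no', and for the remaining characters it is 'yes'.
I: derived state 'yes' in Taxon L only — an autapomorphy, so it tells us nothing about relationships among taxa.
II: derived state 'no' in Taxon A, Taxon J, Taxon L, and Taxon W only — synapomorphy for {Taxon A, Taxon J, Taxon L, Taxon W}.
Only Taxon J and Taxon W show the derived state 'yes' for III, supporting them as a clade.
IV groups Taxon J and Taxon L, which is incompatible with the clades supported by the remaining characters; treating it as convergent (homoplasy) costs fewer steps than any alternative tree.
V (derived state 'yes') is shared by Taxon A, Taxon J, and Taxon W — a synapomorphy uniting that clade.
VI (derived state 'yes') is shared by all ingroup taxa — unites the whole ingroup.
VII: derived state 'yes' in Taxon A, Taxon J, Taxon L, Taxon S, and Taxon W only — synapomorphy for {Taxon A, Taxon J, Taxon L, Taxon S, Taxon W}.
Most parsimonious ingroup topology: (Taxon R,(((Taxon A,(Taxon J,Taxon W)),Taxon L),Taxon S)).
Taxon J and Taxon W share a more recent common ancestor with each other than either does with Taxon A, so Taxon A is the least closely related of the three.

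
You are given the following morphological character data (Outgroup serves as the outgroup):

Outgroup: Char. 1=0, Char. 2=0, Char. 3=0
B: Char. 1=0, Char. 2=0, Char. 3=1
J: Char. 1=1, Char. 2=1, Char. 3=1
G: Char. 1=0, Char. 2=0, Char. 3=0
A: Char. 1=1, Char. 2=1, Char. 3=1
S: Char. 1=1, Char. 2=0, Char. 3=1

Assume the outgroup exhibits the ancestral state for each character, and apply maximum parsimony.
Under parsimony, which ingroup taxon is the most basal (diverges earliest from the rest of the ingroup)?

G

The outgroup has state '0' for every character, so '1' is the derived state throughout.
Only A, J, and S show the derived state '1' for Char. 1, supporting them as a clade.
Char. 2 (derived state '1') is shared by A and J — a synapomorphy uniting that clade.
Char. 3: derived state '1' in A, B, J, and S only — synapomorphy for {A, B, J, S}.
Most parsimonious ingroup topology: ((B,((J,A),S)),G).
G is sister to the clade containing all other ingroup taxa, so it is the earliest-diverging (most basal) ingroup lineage.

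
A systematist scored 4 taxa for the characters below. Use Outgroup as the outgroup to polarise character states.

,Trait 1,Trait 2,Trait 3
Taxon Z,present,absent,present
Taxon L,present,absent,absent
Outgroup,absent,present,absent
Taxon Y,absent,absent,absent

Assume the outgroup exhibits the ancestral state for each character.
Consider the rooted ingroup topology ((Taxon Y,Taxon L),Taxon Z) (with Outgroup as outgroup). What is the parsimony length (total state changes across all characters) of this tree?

Map each character onto ((Taxon Y,Taxon L),Taxon Z) (rooted by Outgroup) and count the minimum state changes it requires (Fitch parsimony):
Trait 1: 2; Trait 2: 1; Trait 3: 1.
Total tree length = 4.

4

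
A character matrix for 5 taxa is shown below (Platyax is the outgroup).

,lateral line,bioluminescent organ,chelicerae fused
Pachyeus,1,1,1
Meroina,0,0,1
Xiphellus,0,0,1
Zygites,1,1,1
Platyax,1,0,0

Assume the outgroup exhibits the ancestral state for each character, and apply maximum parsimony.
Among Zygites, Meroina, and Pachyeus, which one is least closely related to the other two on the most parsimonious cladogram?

Meroina

Character polarity is set by the outgroup: the derived state is whichever differs from the outgroup's state, so for lateral line the derived state is '0', and for the remaining characters it is '1'.
lateral line (derived state '0') is shared by Meroina and Xiphellus — a synapomorphy uniting that clade.
bioluminescent organ: derived state '1' in Pachyeus and Zygites only — synapomorphy for {Pachyeus, Zygites}.
chelicerae fused (derived state '1') is shared by all ingroup taxa — unites the whole ingroup.
Most parsimonious ingroup topology: ((Xiphellus,Meroina),(Pachyeus,Zygites)).
Zygites and Pachyeus share a more recent common ancestor with each other than either does with Meroina, so Meroina is the least closely related of the three.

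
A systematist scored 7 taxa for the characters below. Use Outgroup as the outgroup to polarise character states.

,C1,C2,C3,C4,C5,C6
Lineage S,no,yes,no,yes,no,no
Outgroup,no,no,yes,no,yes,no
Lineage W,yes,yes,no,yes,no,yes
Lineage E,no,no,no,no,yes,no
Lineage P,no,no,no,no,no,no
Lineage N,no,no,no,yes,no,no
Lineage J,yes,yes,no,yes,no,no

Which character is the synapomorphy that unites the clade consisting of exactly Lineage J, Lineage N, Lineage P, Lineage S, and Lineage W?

Character polarity is set by the outgroup: the derived state is whichever differs from the outgroup's state, so for C3, C5 the derived state is 'no', and for the remaining characters it is 'yes'.
C1 (derived state 'yes') is shared by Lineage J and Lineage W — a synapomorphy uniting that clade.
C2 (derived state 'yes') is shared by Lineage J, Lineage S, and Lineage W — a synapomorphy uniting that clade.
All ingroup taxa share the derived state 'no' for C3; it defines the ingroup but does not resolve relationships within it.
C4 (derived state 'yes') is shared by Lineage J, Lineage N, Lineage S, and Lineage W — a synapomorphy uniting that clade.
Only Lineage J, Lineage N, Lineage P, Lineage S, and Lineage W show the derived state 'no' for C5, supporting them as a clade.
C6 (derived state 'yes') is unique to Lineage W (autapomorphy; uninformative for grouping).
Most parsimonious ingroup topology: (((Lineage N,((Lineage J,Lineage W),Lineage S)),Lineage P),Lineage E).
The clade {Lineage J, Lineage N, Lineage P, Lineage S, Lineage W} is supported by C5: its derived state 'no' occurs in exactly those taxa and in no other taxon (including the outgroup).

C5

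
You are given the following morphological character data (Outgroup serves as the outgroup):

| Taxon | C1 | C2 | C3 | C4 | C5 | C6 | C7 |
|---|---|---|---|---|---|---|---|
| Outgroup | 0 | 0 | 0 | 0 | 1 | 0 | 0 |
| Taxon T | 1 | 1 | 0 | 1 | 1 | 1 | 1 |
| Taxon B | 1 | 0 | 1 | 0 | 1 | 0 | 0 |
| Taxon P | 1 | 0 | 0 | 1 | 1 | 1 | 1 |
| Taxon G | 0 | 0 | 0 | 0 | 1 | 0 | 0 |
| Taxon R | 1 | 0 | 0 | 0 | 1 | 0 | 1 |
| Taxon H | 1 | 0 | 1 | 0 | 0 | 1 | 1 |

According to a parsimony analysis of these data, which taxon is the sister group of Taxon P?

Taxon T

Character polarity is set by the outgroup: the derived state is whichever differs from the outgroup's state, so for C5 the derived state is '0', and for the remaining characters it is '1'.
Only Taxon B, Taxon H, Taxon P, Taxon R, and Taxon T show the derived state '1' for C1, supporting them as a clade.
C2 (derived state '1') is unique to Taxon T (autapomorphy; uninformative for grouping).
C3 (state '1') occurs in Taxon B and Taxon H but conflicts with the nesting implied by the other characters — most parsimoniously interpreted as homoplasy.
Only Taxon P and Taxon T show the derived state '1' for C4, supporting them as a clade.
C5: derived state '0' in Taxon H only — an autapomorphy, so it tells us nothing about relationships among taxa.
Only Taxon H, Taxon P, and Taxon T show the derived state '1' for C6, supporting them as a clade.
Only Taxon H, Taxon P, Taxon R, and Taxon T show the derived state '1' for C7, supporting them as a clade.
Most parsimonious ingroup topology: (((((Taxon T,Taxon P),Taxon H),Taxon R),Taxon B),Taxon G).
Taxon P and Taxon T form a cherry on this tree, so they are sister taxa.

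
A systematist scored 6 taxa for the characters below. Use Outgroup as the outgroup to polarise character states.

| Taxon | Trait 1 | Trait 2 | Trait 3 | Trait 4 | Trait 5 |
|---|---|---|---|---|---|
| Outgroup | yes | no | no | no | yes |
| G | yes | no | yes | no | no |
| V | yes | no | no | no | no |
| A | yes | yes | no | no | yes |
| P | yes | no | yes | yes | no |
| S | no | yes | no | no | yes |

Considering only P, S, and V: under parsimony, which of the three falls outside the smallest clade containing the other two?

Character polarity is set by the outgroup: the derived state is whichever differs from the outgroup's state, so for Trait 1, Trait 5 the derived state is 'no', and for the remaining characters it is 'yes'.
Trait 1: derived state 'no' in S only — an autapomorphy, so it tells us nothing about relationships among taxa.
Trait 2 (derived state 'yes') is shared by A and S — a synapomorphy uniting that clade.
Only G and P show the derived state 'yes' for Trait 3, supporting them as a clade.
Trait 4: derived state 'yes' in P only — an autapomorphy, so it tells us nothing about relationships among taxa.
Trait 5: derived state 'no' in G, P, and V only — synapomorphy for {G, P, V}.
Most parsimonious ingroup topology: (((G,P),V),(A,S)).
P and V share a more recent common ancestor with each other than either does with S, so S is the least closely related of the three.

S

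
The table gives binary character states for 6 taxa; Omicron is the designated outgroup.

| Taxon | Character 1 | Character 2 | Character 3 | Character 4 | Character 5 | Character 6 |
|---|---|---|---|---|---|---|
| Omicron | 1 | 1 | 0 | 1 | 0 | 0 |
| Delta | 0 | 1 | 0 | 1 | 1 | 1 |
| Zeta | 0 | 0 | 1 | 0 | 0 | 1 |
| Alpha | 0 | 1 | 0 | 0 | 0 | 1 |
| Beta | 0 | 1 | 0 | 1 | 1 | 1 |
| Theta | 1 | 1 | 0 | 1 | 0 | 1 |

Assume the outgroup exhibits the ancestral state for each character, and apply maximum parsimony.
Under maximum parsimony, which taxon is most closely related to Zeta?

Character polarity is set by the outgroup: the derived state is whichever differs from the outgroup's state, so for Character 1, Character 2, Character 4 the derived state is '0', and for the remaining characters it is '1'.
Character 1: derived state '0' in Alpha, Beta, Delta, and Zeta only — synapomorphy for {Alpha, Beta, Delta, Zeta}.
Character 2 (derived state '0') is unique to Zeta (autapomorphy; uninformative for grouping).
Character 3 (derived state '1') is unique to Zeta (autapomorphy; uninformative for grouping).
Character 4: derived state '0' in Alpha and Zeta only — synapomorphy for {Alpha, Zeta}.
Character 5 (derived state '1') is shared by Beta and Delta — a synapomorphy uniting that clade.
All ingroup taxa share the derived state '1' for Character 6; it defines the ingroup but does not resolve relationships within it.
Most parsimonious ingroup topology: (((Delta,Beta),(Zeta,Alpha)),Theta).
Zeta and Alpha form a cherry on this tree, so they are sister taxa.

Alpha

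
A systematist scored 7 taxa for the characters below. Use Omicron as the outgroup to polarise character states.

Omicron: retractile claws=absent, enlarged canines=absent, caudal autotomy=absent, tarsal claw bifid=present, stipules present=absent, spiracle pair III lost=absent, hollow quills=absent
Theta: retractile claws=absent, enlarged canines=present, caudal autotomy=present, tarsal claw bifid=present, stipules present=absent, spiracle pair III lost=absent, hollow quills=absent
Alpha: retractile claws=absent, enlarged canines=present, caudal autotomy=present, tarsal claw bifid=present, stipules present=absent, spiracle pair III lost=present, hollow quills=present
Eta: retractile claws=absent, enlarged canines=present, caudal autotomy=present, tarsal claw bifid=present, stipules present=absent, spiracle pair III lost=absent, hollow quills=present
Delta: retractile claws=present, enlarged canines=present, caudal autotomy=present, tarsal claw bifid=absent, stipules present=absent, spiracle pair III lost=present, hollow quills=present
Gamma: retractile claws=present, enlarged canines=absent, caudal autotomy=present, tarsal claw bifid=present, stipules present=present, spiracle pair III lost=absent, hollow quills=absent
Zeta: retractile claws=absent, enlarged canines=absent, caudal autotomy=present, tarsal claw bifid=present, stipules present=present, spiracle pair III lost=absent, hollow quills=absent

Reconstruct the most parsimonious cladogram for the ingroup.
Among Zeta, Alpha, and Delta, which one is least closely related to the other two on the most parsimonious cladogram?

Zeta

Character polarity is set by the outgroup: the derived state is whichever differs from the outgroup's state, so for tarsal claw bifid the derived state is 'absent', and for the remaining characters it is 'present'.
retractile claws groups Delta and Gamma, which is incompatible with the clades supported by the remaining characters; treating it as convergent (homoplasy) costs fewer steps than any alternative tree.
Only Alpha, Delta, Eta, and Theta show the derived state 'present' for enlarged canines, supporting them as a clade.
caudal autotomy (derived state 'present') is shared by all ingroup taxa — unites the whole ingroup.
tarsal claw bifid: derived state 'absent' in Delta only — an autapomorphy, so it tells us nothing about relationships among taxa.
stipules present: derived state 'present' in Gamma and Zeta only — synapomorphy for {Gamma, Zeta}.
spiracle pair III lost (derived state 'present') is shared by Alpha and Delta — a synapomorphy uniting that clade.
hollow quills: derived state 'present' in Alpha, Delta, and Eta only — synapomorphy for {Alpha, Delta, Eta}.
Most parsimonious ingroup topology: ((Theta,((Alpha,Delta),Eta)),(Gamma,Zeta)).
Alpha and Delta share a more recent common ancestor with each other than either does with Zeta, so Zeta is the least closely related of the three.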